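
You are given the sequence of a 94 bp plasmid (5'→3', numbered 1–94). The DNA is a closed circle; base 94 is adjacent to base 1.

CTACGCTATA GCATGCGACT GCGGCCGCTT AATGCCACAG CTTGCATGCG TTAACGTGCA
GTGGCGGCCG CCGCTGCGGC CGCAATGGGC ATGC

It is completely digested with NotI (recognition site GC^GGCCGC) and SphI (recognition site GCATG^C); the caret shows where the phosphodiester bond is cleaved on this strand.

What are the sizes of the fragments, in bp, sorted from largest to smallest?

NotI sites (GCGGCCGC) start at positions 21, 64, 76.
NotI cuts after base 2 of each site, so after positions 22, 65, 77.
SphI sites (GCATGC) start at positions 11, 44, 89.
SphI cuts after base 5 of each site (before the last base), so after positions 15, 48, 93.
Combined cut positions: 15, 22, 48, 65, 77, 93.
Circular molecule, 6 cuts → 6 fragments:
  16–22 → 7 bp
  23–48 → 26 bp
  49–65 → 17 bp
  66–77 → 12 bp
  78–93 → 16 bp
  94–94 then 1–15 → 1 + 15 = 16 bp
Sorted largest to smallest: 26, 17, 16, 16, 12, 7 bp.

26, 17, 16, 16, 12, 7 bp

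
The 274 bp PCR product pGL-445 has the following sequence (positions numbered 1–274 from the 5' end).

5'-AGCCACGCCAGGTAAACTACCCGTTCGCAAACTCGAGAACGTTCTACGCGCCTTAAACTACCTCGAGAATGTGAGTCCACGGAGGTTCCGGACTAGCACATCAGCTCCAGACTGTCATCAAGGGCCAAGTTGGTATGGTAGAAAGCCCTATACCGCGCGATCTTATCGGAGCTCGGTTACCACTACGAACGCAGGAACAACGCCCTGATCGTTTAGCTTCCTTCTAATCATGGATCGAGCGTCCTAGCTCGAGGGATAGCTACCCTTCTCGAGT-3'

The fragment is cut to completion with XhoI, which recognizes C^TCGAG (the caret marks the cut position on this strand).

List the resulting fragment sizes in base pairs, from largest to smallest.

XhoI sites (CTCGAG) start at positions 32, 62, 248, 268.
XhoI cuts after the first base of each site, so after positions 32, 62, 248, 268.
Linear molecule, 4 cuts → 5 fragments:
  1–32 → 32 bp
  33–62 → 30 bp
  63–248 → 186 bp
  249–268 → 20 bp
  269–274 → 6 bp
Sorted largest to smallest: 186, 32, 30, 20, 6 bp.

186, 32, 30, 20, 6 bp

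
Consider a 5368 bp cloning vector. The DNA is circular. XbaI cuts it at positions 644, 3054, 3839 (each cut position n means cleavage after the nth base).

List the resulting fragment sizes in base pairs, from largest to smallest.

Circular molecule, 3 cuts → 3 fragments:
  3054 − 644 = 2410 bp
  3839 − 3054 = 785 bp
  wrap: 5368 − 3839 + 644 = 2173 bp
Sorted largest to smallest: 2410, 2173, 785 bp.

2410, 2173, 785 bp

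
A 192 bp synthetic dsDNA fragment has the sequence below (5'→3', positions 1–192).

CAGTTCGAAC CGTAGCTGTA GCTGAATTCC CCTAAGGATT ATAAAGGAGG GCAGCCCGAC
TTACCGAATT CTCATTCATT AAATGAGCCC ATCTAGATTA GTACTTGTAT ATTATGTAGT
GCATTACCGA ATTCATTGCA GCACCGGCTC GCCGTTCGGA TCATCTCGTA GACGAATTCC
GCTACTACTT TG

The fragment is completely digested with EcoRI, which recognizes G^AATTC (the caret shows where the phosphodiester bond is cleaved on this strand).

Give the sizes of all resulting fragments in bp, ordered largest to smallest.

63, 45, 42, 24, 18 bp

EcoRI sites (GAATTC) start at positions 24, 66, 129, 174.
EcoRI cuts after the first base of each site, so after positions 24, 66, 129, 174.
Linear molecule, 4 cuts → 5 fragments:
  1–24 → 24 bp
  25–66 → 42 bp
  67–129 → 63 bp
  130–174 → 45 bp
  175–192 → 18 bp
Sorted largest to smallest: 63, 45, 42, 24, 18 bp.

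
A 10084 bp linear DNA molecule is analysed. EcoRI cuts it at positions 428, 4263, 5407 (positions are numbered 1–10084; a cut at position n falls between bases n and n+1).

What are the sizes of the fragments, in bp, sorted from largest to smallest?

4677, 3835, 1144, 428 bp

Linear molecule, 3 cuts → 4 fragments:
  428 − 0 = 428 bp
  4263 − 428 = 3835 bp
  5407 − 4263 = 1144 bp
  10084 − 5407 = 4677 bp
Sorted largest to smallest: 4677, 3835, 1144, 428 bp.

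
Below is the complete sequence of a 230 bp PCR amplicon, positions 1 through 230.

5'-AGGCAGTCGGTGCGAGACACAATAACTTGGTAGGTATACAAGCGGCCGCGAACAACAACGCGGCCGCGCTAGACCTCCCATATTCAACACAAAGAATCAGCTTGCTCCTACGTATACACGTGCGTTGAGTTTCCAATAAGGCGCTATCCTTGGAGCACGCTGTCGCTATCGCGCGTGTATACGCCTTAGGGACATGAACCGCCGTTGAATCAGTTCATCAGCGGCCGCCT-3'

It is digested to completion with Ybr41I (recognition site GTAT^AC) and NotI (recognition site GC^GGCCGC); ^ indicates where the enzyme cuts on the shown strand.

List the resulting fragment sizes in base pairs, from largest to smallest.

Ybr41I sites (GTATAC) start at positions 34, 112, 177.
Ybr41I cuts after base 4 of each site, so after positions 37, 115, 180.
NotI sites (GCGGCCGC) start at positions 42, 60, 221.
NotI cuts after base 2 of each site, so after positions 43, 61, 222.
Combined cut positions: 37, 43, 61, 115, 180, 222.
Linear molecule, 6 cuts → 7 fragments:
  1–37 → 37 bp
  38–43 → 6 bp
  44–61 → 18 bp
  62–115 → 54 bp
  116–180 → 65 bp
  181–222 → 42 bp
  223–230 → 8 bp
Sorted largest to smallest: 65, 54, 42, 37, 18, 8, 6 bp.

65, 54, 42, 37, 18, 8, 6 bp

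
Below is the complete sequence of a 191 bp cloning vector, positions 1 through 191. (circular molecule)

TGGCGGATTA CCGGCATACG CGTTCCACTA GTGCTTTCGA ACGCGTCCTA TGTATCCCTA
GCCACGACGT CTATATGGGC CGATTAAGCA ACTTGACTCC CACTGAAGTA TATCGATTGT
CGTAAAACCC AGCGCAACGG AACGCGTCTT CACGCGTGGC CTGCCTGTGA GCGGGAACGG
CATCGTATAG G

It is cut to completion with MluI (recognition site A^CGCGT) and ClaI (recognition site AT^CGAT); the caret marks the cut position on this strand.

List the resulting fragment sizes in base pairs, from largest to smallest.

MluI sites (ACGCGT) start at positions 18, 41, 142, 152.
MluI cuts after the first base of each site, so after positions 18, 41, 142, 152.
The ClaI site (ATCGAT) starts at position 112.
ClaI cuts after base 2 of each site, so after position 113.
Combined cut positions: 18, 41, 113, 142, 152.
Circular molecule, 5 cuts → 5 fragments:
  19–41 → 23 bp
  42–113 → 72 bp
  114–142 → 29 bp
  143–152 → 10 bp
  153–191 then 1–18 → 39 + 18 = 57 bp
Sorted largest to smallest: 72, 57, 29, 23, 10 bp.

72, 57, 29, 23, 10 bp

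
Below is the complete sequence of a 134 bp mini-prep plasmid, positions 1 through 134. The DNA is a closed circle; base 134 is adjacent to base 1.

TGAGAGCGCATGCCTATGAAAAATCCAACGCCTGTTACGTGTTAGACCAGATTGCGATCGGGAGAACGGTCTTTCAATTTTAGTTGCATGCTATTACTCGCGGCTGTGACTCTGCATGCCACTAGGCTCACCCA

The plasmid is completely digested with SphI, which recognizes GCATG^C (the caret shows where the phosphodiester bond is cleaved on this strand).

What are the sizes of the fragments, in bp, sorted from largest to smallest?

SphI sites (GCATGC) start at positions 8, 86, 114.
SphI cuts after base 5 of each site (before the last base), so after positions 12, 90, 118.
Circular molecule, 3 cuts → 3 fragments:
  13–90 → 78 bp
  91–118 → 28 bp
  119–134 then 1–12 → 16 + 12 = 28 bp
Sorted largest to smallest: 78, 28, 28 bp.

78, 28, 28 bp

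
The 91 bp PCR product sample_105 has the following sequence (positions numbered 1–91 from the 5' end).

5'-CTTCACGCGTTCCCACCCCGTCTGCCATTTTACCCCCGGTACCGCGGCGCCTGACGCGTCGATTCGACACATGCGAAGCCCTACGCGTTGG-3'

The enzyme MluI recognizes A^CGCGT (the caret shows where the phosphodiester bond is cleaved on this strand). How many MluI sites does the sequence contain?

3

ACGCGT occurs starting at positions 5, 54, 83.
MluI cuts at 3 sites.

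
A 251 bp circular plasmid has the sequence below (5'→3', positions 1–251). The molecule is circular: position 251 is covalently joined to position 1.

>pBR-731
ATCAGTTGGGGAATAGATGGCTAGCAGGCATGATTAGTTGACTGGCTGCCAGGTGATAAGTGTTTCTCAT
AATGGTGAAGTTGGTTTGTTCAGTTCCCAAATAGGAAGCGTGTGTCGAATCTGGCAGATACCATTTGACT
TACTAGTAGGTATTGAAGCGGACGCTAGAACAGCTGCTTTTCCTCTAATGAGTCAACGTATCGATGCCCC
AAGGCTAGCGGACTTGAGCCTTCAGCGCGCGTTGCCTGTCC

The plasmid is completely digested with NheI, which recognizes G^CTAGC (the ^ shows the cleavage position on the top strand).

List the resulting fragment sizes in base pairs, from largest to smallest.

194, 57 bp

NheI sites (GCTAGC) start at positions 20, 214.
NheI cuts after the first base of each site, so after positions 20, 214.
Circular molecule, 2 cuts → 2 fragments:
  21–214 → 194 bp
  215–251 then 1–20 → 37 + 20 = 57 bp
Sorted largest to smallest: 194, 57 bp.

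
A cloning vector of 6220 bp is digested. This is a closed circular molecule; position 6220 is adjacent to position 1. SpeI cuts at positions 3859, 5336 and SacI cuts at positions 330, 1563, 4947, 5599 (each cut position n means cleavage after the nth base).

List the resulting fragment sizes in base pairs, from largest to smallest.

Combined cut positions (sorted): 330, 1563, 3859, 4947, 5336, 5599.
Circular molecule, 6 cuts → 6 fragments:
  1563 − 330 = 1233 bp
  3859 − 1563 = 2296 bp
  4947 − 3859 = 1088 bp
  5336 − 4947 = 389 bp
  5599 − 5336 = 263 bp
  wrap: 6220 − 5599 + 330 = 951 bp
Sorted largest to smallest: 2296, 1233, 1088, 951, 389, 263 bp.

2296, 1233, 1088, 951, 389, 263 bp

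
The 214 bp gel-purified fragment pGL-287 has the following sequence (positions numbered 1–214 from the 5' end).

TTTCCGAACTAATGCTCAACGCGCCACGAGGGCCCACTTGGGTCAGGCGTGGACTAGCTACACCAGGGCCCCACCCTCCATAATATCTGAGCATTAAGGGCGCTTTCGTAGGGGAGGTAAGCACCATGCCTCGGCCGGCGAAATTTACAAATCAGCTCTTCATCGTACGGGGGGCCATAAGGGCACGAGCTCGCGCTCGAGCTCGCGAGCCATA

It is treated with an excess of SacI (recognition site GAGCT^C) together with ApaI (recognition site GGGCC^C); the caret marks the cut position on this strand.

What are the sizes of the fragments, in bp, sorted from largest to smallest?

SacI sites (GAGCTC) start at positions 187, 199.
SacI cuts after base 5 of each site (before the last base), so after positions 191, 203.
ApaI sites (GGGCCC) start at positions 30, 66.
ApaI cuts after base 5 of each site (before the last base), so after positions 34, 70.
Combined cut positions: 34, 70, 191, 203.
Linear molecule, 4 cuts → 5 fragments:
  1–34 → 34 bp
  35–70 → 36 bp
  71–191 → 121 bp
  192–203 → 12 bp
  204–214 → 11 bp
Sorted largest to smallest: 121, 36, 34, 12, 11 bp.

121, 36, 34, 12, 11 bp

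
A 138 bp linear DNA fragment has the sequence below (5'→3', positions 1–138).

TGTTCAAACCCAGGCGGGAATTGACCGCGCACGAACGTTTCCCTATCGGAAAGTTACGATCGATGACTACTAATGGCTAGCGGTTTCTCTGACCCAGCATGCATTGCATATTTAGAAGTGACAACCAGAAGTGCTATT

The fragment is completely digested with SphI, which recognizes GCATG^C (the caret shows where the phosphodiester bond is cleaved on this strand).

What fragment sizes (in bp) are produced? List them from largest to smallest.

The SphI site (GCATGC) starts at position 97.
SphI cuts after base 5 of each site (before the last base), so after position 101.
Linear molecule, 1 cut → 2 fragments:
  1–101 → 101 bp
  102–138 → 37 bp
Sorted largest to smallest: 101, 37 bp.

101, 37 bp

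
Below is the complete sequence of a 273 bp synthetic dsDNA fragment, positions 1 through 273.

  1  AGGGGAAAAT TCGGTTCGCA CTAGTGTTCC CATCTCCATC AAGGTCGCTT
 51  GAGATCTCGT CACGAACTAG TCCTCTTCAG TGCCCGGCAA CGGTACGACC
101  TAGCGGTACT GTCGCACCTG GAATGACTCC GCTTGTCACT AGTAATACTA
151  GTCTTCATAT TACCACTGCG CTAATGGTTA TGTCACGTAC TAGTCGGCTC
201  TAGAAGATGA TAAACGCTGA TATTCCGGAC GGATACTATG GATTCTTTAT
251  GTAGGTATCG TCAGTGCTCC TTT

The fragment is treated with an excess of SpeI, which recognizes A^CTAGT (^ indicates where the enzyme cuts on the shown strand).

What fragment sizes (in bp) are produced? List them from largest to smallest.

SpeI sites (ACTAGT) start at positions 20, 66, 138, 147, 189.
SpeI cuts after the first base of each site, so after positions 20, 66, 138, 147, 189.
Linear molecule, 5 cuts → 6 fragments:
  1–20 → 20 bp
  21–66 → 46 bp
  67–138 → 72 bp
  139–147 → 9 bp
  148–189 → 42 bp
  190–273 → 84 bp
Sorted largest to smallest: 84, 72, 46, 42, 20, 9 bp.

84, 72, 46, 42, 20, 9 bp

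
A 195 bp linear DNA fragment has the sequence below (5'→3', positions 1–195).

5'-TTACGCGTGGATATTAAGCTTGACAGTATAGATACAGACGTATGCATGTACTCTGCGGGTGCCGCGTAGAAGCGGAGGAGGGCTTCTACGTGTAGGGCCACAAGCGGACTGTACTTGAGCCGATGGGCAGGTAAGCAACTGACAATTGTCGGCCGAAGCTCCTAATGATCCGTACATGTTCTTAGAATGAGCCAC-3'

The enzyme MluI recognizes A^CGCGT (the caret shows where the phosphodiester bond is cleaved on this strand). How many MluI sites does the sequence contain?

1

ACGCGT occurs starting at position 3.
MluI cuts at 1 site.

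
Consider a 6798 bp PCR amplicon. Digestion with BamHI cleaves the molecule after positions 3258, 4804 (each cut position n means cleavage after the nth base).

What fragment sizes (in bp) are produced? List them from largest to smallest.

Linear molecule, 2 cuts → 3 fragments:
  3258 − 0 = 3258 bp
  4804 − 3258 = 1546 bp
  6798 − 4804 = 1994 bp
Sorted largest to smallest: 3258, 1994, 1546 bp.

3258, 1994, 1546 bp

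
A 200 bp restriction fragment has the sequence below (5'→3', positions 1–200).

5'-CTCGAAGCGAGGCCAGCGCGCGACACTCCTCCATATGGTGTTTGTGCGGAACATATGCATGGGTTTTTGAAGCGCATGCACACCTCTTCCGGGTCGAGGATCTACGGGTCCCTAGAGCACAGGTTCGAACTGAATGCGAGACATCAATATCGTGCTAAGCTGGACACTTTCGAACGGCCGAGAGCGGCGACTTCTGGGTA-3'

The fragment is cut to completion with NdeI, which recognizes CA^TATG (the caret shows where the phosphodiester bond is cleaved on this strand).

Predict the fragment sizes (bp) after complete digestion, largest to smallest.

NdeI sites (CATATG) start at positions 32, 52.
NdeI cuts after base 2 of each site, so after positions 33, 53.
Linear molecule, 2 cuts → 3 fragments:
  1–33 → 33 bp
  34–53 → 20 bp
  54–200 → 147 bp
Sorted largest to smallest: 147, 33, 20 bp.

147, 33, 20 bp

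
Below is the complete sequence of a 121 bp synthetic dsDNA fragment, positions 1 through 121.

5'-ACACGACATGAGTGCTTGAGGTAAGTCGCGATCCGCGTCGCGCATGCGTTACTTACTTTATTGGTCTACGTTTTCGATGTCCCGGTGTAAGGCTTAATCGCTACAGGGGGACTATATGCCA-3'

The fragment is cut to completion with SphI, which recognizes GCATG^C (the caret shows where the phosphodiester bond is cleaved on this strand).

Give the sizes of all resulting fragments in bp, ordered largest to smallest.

The SphI site (GCATGC) starts at position 42.
SphI cuts after base 5 of each site (before the last base), so after position 46.
Linear molecule, 1 cut → 2 fragments:
  1–46 → 46 bp
  47–121 → 75 bp
Sorted largest to smallest: 75, 46 bp.

75, 46 bp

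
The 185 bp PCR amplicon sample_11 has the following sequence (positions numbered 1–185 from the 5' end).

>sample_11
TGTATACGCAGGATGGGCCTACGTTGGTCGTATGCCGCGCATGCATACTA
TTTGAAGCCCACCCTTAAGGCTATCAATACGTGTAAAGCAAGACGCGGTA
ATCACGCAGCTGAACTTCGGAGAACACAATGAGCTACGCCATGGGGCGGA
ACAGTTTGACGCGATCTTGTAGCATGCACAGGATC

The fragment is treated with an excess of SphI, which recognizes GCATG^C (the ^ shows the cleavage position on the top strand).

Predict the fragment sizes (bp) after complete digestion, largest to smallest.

SphI sites (GCATGC) start at positions 39, 172.
SphI cuts after base 5 of each site (before the last base), so after positions 43, 176.
Linear molecule, 2 cuts → 3 fragments:
  1–43 → 43 bp
  44–176 → 133 bp
  177–185 → 9 bp
Sorted largest to smallest: 133, 43, 9 bp.

133, 43, 9 bp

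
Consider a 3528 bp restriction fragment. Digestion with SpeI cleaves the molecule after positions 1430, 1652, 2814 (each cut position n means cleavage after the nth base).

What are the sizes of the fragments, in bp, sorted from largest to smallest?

1430, 1162, 714, 222 bp

Linear molecule, 3 cuts → 4 fragments:
  1430 − 0 = 1430 bp
  1652 − 1430 = 222 bp
  2814 − 1652 = 1162 bp
  3528 − 2814 = 714 bp
Sorted largest to smallest: 1430, 1162, 714, 222 bp.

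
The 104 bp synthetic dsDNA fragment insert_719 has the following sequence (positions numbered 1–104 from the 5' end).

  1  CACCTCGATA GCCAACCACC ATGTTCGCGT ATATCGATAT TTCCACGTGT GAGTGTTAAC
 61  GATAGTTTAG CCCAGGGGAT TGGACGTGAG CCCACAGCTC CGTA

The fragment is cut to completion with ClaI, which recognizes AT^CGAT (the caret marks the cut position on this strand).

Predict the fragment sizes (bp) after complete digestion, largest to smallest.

70, 34 bp

The ClaI site (ATCGAT) starts at position 33.
ClaI cuts after base 2 of each site, so after position 34.
Linear molecule, 1 cut → 2 fragments:
  1–34 → 34 bp
  35–104 → 70 bp
Sorted largest to smallest: 70, 34 bp.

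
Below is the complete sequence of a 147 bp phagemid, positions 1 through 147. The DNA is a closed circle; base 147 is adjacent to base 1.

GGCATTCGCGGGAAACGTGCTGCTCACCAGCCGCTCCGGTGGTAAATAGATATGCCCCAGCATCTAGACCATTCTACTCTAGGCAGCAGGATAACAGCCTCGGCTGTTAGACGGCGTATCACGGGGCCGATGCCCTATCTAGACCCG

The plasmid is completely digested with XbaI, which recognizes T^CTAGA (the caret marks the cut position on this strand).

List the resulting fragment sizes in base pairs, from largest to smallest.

XbaI sites (TCTAGA) start at positions 63, 138.
XbaI cuts after the first base of each site, so after positions 63, 138.
Circular molecule, 2 cuts → 2 fragments:
  64–138 → 75 bp
  139–147 then 1–63 → 9 + 63 = 72 bp
Sorted largest to smallest: 75, 72 bp.

75, 72 bp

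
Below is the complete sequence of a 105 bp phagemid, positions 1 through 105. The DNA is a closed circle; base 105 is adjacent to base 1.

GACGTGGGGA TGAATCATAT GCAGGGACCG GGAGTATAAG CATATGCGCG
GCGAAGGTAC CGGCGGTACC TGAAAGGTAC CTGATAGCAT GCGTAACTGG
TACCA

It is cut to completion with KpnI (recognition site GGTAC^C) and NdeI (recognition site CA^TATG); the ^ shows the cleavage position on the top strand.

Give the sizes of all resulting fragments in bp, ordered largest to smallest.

KpnI sites (GGTACC) start at positions 56, 65, 76, 99.
KpnI cuts after base 5 of each site (before the last base), so after positions 60, 69, 80, 103.
NdeI sites (CATATG) start at positions 16, 41.
NdeI cuts after base 2 of each site, so after positions 17, 42.
Combined cut positions: 17, 42, 60, 69, 80, 103.
Circular molecule, 6 cuts → 6 fragments:
  18–42 → 25 bp
  43–60 → 18 bp
  61–69 → 9 bp
  70–80 → 11 bp
  81–103 → 23 bp
  104–105 then 1–17 → 2 + 17 = 19 bp
Sorted largest to smallest: 25, 23, 19, 18, 11, 9 bp.

25, 23, 19, 18, 11, 9 bp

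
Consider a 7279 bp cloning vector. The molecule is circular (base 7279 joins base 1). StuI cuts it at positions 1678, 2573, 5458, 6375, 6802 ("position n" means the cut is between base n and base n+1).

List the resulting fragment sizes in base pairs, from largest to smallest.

2885, 2155, 917, 895, 427 bp

Circular molecule, 5 cuts → 5 fragments:
  2573 − 1678 = 895 bp
  5458 − 2573 = 2885 bp
  6375 − 5458 = 917 bp
  6802 − 6375 = 427 bp
  wrap: 7279 − 6802 + 1678 = 2155 bp
Sorted largest to smallest: 2885, 2155, 917, 895, 427 bp.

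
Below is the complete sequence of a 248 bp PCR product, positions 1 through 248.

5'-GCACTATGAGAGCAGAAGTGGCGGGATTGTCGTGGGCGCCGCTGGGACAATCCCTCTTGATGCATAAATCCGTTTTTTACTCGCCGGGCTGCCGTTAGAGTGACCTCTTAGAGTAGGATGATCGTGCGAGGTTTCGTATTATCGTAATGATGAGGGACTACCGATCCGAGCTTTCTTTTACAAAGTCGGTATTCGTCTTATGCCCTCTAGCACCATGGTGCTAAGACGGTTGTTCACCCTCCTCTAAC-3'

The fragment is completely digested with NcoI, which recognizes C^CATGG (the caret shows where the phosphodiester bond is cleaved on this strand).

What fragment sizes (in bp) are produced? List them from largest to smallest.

213, 35 bp

The NcoI site (CCATGG) starts at position 213.
NcoI cuts after the first base of each site, so after position 213.
Linear molecule, 1 cut → 2 fragments:
  1–213 → 213 bp
  214–248 → 35 bp
Sorted largest to smallest: 213, 35 bp.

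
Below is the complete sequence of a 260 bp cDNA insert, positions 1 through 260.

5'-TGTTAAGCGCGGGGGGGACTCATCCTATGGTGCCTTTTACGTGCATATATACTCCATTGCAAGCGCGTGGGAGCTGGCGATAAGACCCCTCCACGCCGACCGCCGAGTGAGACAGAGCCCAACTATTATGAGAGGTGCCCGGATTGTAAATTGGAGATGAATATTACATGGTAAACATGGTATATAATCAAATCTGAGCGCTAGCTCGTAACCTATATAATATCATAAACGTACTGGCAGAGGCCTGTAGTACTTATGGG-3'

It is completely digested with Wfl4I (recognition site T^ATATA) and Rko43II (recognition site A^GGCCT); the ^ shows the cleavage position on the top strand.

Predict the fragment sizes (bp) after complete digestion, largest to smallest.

Wfl4I sites (TATATA) start at positions 46, 181, 214.
Wfl4I cuts after the first base of each site, so after positions 46, 181, 214.
The Rko43II site (AGGCCT) starts at position 241.
Rko43II cuts after the first base of each site, so after position 241.
Combined cut positions: 46, 181, 214, 241.
Linear molecule, 4 cuts → 5 fragments:
  1–46 → 46 bp
  47–181 → 135 bp
  182–214 → 33 bp
  215–241 → 27 bp
  242–260 → 19 bp
Sorted largest to smallest: 135, 46, 33, 27, 19 bp.

135, 46, 33, 27, 19 bp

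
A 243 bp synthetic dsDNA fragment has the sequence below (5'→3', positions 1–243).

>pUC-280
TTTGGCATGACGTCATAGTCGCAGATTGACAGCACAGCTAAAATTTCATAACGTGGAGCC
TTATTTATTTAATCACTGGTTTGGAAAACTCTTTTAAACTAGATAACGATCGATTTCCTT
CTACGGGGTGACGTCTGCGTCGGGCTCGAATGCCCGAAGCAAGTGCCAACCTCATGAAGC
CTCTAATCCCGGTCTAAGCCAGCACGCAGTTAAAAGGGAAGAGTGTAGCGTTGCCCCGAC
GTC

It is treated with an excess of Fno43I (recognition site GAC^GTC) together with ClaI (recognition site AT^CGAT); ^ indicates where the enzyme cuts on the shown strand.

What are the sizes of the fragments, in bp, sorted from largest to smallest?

Fno43I sites (GACGTC) start at positions 9, 130, 238.
Fno43I cuts after base 3 of each site, so after positions 11, 132, 240.
The ClaI site (ATCGAT) starts at position 109.
ClaI cuts after base 2 of each site, so after position 110.
Combined cut positions: 11, 110, 132, 240.
Linear molecule, 4 cuts → 5 fragments:
  1–11 → 11 bp
  12–110 → 99 bp
  111–132 → 22 bp
  133–240 → 108 bp
  241–243 → 3 bp
Sorted largest to smallest: 108, 99, 22, 11, 3 bp.

108, 99, 22, 11, 3 bp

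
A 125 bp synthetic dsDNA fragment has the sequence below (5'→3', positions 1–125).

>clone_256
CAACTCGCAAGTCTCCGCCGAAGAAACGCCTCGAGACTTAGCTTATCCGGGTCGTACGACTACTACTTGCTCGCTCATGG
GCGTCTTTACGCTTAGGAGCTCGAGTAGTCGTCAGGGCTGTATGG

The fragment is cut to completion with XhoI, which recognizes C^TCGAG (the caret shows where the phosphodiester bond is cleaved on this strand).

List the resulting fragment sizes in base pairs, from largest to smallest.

70, 30, 25 bp

XhoI sites (CTCGAG) start at positions 30, 100.
XhoI cuts after the first base of each site, so after positions 30, 100.
Linear molecule, 2 cuts → 3 fragments:
  1–30 → 30 bp
  31–100 → 70 bp
  101–125 → 25 bp
Sorted largest to smallest: 70, 30, 25 bp.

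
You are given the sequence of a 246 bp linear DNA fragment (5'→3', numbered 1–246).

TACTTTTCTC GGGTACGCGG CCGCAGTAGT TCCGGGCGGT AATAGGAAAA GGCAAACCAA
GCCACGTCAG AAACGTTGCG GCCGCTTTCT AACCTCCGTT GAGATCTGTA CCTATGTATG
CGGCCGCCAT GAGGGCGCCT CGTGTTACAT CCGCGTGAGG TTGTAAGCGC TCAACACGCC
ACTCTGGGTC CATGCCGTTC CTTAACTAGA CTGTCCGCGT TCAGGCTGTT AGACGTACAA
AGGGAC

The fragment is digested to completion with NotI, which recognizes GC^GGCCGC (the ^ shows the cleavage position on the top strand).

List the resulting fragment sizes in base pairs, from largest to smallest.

NotI sites (GCGGCCGC) start at positions 17, 78, 120.
NotI cuts after base 2 of each site, so after positions 18, 79, 121.
Linear molecule, 3 cuts → 4 fragments:
  1–18 → 18 bp
  19–79 → 61 bp
  80–121 → 42 bp
  122–246 → 125 bp
Sorted largest to smallest: 125, 61, 42, 18 bp.

125, 61, 42, 18 bp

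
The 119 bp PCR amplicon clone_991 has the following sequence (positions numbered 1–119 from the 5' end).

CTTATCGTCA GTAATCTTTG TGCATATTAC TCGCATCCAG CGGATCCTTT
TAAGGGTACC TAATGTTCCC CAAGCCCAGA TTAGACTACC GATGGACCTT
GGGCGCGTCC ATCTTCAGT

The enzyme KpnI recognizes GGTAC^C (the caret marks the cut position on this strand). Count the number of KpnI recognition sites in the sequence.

GGTACC occurs starting at position 55.
KpnI cuts at 1 site.

1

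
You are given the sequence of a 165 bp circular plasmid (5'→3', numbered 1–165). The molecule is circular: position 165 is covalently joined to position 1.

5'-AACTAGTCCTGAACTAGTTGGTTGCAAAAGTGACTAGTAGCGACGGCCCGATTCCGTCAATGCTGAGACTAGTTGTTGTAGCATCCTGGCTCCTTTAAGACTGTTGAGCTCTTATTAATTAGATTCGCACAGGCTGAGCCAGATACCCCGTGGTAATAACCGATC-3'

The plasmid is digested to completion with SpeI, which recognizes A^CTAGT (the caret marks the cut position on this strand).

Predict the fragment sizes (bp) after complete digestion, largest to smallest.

99, 35, 20, 11 bp

SpeI sites (ACTAGT) start at positions 2, 13, 33, 68.
SpeI cuts after the first base of each site, so after positions 2, 13, 33, 68.
Circular molecule, 4 cuts → 4 fragments:
  3–13 → 11 bp
  14–33 → 20 bp
  34–68 → 35 bp
  69–165 then 1–2 → 97 + 2 = 99 bp
Sorted largest to smallest: 99, 35, 20, 11 bp.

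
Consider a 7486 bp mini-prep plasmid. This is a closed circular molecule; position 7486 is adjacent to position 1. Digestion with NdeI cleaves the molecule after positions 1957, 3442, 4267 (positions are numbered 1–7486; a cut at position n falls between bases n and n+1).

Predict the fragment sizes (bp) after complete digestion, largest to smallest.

Circular molecule, 3 cuts → 3 fragments:
  3442 − 1957 = 1485 bp
  4267 − 3442 = 825 bp
  wrap: 7486 − 4267 + 1957 = 5176 bp
Sorted largest to smallest: 5176, 1485, 825 bp.

5176, 1485, 825 bp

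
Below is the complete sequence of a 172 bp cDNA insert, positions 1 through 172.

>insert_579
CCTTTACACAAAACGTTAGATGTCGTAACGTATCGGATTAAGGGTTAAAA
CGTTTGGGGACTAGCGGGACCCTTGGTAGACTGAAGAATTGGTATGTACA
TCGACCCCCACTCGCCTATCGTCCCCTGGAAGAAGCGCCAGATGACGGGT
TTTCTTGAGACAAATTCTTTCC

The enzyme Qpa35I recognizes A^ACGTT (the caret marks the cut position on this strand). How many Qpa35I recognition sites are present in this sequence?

2

AACGTT occurs starting at positions 12, 49.
Qpa35I cuts at 2 sites.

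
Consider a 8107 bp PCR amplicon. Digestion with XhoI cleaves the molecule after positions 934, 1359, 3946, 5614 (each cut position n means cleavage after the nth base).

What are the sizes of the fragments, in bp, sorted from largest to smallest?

Linear molecule, 4 cuts → 5 fragments:
  934 − 0 = 934 bp
  1359 − 934 = 425 bp
  3946 − 1359 = 2587 bp
  5614 − 3946 = 1668 bp
  8107 − 5614 = 2493 bp
Sorted largest to smallest: 2587, 2493, 1668, 934, 425 bp.

2587, 2493, 1668, 934, 425 bp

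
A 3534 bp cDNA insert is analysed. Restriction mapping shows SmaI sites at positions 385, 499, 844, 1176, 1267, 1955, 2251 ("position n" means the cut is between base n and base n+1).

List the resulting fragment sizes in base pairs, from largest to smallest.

1283, 688, 385, 345, 332, 296, 114, 91 bp

Linear molecule, 7 cuts → 8 fragments:
  385 − 0 = 385 bp
  499 − 385 = 114 bp
  844 − 499 = 345 bp
  1176 − 844 = 332 bp
  1267 − 1176 = 91 bp
  1955 − 1267 = 688 bp
  2251 − 1955 = 296 bp
  3534 − 2251 = 1283 bp
Sorted largest to smallest: 1283, 688, 385, 345, 332, 296, 114, 91 bp.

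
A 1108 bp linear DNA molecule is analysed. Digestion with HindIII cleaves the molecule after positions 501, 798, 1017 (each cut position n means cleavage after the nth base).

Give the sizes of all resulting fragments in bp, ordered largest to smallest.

501, 297, 219, 91 bp

Linear molecule, 3 cuts → 4 fragments:
  501 − 0 = 501 bp
  798 − 501 = 297 bp
  1017 − 798 = 219 bp
  1108 − 1017 = 91 bp
Sorted largest to smallest: 501, 297, 219, 91 bp.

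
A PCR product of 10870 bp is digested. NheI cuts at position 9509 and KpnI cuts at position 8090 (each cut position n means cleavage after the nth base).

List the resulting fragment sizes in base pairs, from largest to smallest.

8090, 1419, 1361 bp

Combined cut positions (sorted): 8090, 9509.
Linear molecule, 2 cuts → 3 fragments:
  8090 − 0 = 8090 bp
  9509 − 8090 = 1419 bp
  10870 − 9509 = 1361 bp
Sorted largest to smallest: 8090, 1419, 1361 bp.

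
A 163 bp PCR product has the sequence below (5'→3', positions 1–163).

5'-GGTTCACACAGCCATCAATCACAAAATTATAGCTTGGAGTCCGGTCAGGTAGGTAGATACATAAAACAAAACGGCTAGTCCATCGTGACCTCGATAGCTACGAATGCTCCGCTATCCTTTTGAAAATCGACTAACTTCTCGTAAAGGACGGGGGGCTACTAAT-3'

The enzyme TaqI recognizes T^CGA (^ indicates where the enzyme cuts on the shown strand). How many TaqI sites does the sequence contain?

2

TCGA occurs starting at positions 91, 127.
TaqI cuts at 2 sites.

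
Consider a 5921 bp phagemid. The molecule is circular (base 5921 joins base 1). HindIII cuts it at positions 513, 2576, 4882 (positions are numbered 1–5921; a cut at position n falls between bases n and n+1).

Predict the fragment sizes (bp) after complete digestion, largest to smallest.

Circular molecule, 3 cuts → 3 fragments:
  2576 − 513 = 2063 bp
  4882 − 2576 = 2306 bp
  wrap: 5921 − 4882 + 513 = 1552 bp
Sorted largest to smallest: 2306, 2063, 1552 bp.

2306, 2063, 1552 bp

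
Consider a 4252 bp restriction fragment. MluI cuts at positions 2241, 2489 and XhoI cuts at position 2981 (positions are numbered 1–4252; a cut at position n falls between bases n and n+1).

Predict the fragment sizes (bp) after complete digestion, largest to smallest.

2241, 1271, 492, 248 bp

Combined cut positions (sorted): 2241, 2489, 2981.
Linear molecule, 3 cuts → 4 fragments:
  2241 − 0 = 2241 bp
  2489 − 2241 = 248 bp
  2981 − 2489 = 492 bp
  4252 − 2981 = 1271 bp
Sorted largest to smallest: 2241, 1271, 492, 248 bp.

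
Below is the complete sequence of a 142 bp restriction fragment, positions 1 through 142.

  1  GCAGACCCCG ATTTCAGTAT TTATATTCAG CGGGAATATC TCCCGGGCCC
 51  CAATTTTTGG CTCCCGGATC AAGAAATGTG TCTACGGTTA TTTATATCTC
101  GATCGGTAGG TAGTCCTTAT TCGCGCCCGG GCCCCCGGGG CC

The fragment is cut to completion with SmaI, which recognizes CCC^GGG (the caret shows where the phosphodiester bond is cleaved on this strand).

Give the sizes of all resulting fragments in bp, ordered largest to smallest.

SmaI sites (CCCGGG) start at positions 42, 126, 134.
SmaI cuts after base 3 of each site, so after positions 44, 128, 136.
Linear molecule, 3 cuts → 4 fragments:
  1–44 → 44 bp
  45–128 → 84 bp
  129–136 → 8 bp
  137–142 → 6 bp
Sorted largest to smallest: 84, 44, 8, 6 bp.

84, 44, 8, 6 bp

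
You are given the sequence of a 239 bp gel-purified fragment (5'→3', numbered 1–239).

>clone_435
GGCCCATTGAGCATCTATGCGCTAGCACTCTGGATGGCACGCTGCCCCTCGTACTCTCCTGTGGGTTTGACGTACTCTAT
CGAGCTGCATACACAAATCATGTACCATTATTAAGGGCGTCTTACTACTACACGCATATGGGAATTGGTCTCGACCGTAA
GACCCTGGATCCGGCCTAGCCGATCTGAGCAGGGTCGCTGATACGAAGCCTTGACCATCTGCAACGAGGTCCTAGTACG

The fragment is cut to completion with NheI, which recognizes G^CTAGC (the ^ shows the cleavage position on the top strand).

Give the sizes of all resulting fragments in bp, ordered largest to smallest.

218, 21 bp

The NheI site (GCTAGC) starts at position 21.
NheI cuts after the first base of each site, so after position 21.
Linear molecule, 1 cut → 2 fragments:
  1–21 → 21 bp
  22–239 → 218 bp
Sorted largest to smallest: 218, 21 bp.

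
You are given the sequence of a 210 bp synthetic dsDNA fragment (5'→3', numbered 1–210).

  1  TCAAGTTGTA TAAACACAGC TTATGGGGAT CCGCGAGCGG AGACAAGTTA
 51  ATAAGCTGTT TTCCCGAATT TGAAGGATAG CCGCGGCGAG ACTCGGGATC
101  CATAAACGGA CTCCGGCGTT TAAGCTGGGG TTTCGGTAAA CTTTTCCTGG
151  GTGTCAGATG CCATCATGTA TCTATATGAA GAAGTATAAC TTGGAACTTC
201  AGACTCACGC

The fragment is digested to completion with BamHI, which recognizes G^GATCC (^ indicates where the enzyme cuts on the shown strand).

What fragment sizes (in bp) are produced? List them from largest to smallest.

BamHI sites (GGATCC) start at positions 27, 96.
BamHI cuts after the first base of each site, so after positions 27, 96.
Linear molecule, 2 cuts → 3 fragments:
  1–27 → 27 bp
  28–96 → 69 bp
  97–210 → 114 bp
Sorted largest to smallest: 114, 69, 27 bp.

114, 69, 27 bp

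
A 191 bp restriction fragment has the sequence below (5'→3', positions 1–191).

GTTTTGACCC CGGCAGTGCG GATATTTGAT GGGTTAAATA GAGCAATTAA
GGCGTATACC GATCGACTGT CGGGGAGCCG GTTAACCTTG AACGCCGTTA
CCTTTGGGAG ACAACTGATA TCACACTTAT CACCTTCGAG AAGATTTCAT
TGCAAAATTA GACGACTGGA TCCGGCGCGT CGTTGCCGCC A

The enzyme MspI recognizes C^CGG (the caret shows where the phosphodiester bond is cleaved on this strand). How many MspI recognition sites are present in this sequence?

3

CCGG occurs starting at positions 10, 78, 172.
MspI cuts at 3 sites.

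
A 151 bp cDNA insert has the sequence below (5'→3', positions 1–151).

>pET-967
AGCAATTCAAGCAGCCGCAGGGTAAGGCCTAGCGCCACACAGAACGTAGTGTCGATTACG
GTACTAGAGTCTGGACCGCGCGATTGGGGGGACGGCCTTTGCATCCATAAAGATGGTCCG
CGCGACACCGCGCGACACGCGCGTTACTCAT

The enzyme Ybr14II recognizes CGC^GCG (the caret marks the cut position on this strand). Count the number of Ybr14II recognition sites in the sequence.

4

CGCGCG occurs starting at positions 77, 119, 129, 138.
Ybr14II cuts at 4 sites.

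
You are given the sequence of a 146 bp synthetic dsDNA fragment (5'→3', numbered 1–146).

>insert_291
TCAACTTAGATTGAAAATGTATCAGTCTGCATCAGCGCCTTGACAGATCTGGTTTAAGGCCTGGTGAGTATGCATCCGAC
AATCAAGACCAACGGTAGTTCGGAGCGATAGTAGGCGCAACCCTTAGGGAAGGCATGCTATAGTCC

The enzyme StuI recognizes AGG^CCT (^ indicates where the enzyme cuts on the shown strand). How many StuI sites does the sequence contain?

AGGCCT occurs starting at position 57.
StuI cuts at 1 site.

1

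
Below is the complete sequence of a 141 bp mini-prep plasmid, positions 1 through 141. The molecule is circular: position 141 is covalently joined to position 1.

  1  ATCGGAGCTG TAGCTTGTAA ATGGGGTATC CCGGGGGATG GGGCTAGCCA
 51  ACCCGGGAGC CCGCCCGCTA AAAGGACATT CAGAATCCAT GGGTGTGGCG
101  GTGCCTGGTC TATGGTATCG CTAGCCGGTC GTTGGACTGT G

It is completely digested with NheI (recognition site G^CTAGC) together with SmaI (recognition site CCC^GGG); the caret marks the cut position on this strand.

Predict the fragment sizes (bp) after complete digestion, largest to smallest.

66, 53, 11, 11 bp

NheI sites (GCTAGC) start at positions 43, 120.
NheI cuts after the first base of each site, so after positions 43, 120.
SmaI sites (CCCGGG) start at positions 30, 52.
SmaI cuts after base 3 of each site, so after positions 32, 54.
Combined cut positions: 32, 43, 54, 120.
Circular molecule, 4 cuts → 4 fragments:
  33–43 → 11 bp
  44–54 → 11 bp
  55–120 → 66 bp
  121–141 then 1–32 → 21 + 32 = 53 bp
Sorted largest to smallest: 66, 53, 11, 11 bp.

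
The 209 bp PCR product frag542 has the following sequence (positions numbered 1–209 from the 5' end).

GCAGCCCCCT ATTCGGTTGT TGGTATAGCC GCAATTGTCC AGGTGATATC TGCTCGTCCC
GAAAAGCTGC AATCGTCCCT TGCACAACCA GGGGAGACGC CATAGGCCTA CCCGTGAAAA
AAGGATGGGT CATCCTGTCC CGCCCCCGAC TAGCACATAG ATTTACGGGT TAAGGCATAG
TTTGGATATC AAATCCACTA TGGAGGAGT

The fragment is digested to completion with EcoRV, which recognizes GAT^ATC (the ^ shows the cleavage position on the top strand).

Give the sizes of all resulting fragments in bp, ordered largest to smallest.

EcoRV sites (GATATC) start at positions 45, 185.
EcoRV cuts after base 3 of each site, so after positions 47, 187.
Linear molecule, 2 cuts → 3 fragments:
  1–47 → 47 bp
  48–187 → 140 bp
  188–209 → 22 bp
Sorted largest to smallest: 140, 47, 22 bp.

140, 47, 22 bp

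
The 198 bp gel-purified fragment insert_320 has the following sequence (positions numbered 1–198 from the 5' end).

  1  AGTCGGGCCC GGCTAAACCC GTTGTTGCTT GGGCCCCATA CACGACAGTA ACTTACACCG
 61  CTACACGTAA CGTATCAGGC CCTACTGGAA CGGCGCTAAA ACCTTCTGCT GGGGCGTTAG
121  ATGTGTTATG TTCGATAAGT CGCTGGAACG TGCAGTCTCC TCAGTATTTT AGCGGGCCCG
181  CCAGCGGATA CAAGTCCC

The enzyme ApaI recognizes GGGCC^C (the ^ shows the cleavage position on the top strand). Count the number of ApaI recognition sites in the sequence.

3

GGGCCC occurs starting at positions 5, 31, 174.
ApaI cuts at 3 sites.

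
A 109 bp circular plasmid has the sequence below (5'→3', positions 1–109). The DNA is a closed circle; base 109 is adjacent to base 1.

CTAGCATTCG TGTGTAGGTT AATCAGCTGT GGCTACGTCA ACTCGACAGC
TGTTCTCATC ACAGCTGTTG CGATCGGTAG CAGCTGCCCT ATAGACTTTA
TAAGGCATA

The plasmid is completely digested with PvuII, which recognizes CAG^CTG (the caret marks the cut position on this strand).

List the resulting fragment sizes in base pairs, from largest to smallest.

PvuII sites (CAGCTG) start at positions 24, 47, 62, 81.
PvuII cuts after base 3 of each site, so after positions 26, 49, 64, 83.
Circular molecule, 4 cuts → 4 fragments:
  27–49 → 23 bp
  50–64 → 15 bp
  65–83 → 19 bp
  84–109 then 1–26 → 26 + 26 = 52 bp
Sorted largest to smallest: 52, 23, 19, 15 bp.

52, 23, 19, 15 bp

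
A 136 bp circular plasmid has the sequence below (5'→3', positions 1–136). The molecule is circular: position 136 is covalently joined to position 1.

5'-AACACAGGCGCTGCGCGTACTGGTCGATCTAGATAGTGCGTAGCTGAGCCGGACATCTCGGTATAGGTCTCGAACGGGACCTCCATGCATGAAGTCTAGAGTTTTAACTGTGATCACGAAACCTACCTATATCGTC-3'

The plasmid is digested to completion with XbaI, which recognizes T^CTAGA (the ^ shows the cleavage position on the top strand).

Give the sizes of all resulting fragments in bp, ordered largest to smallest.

69, 67 bp

XbaI sites (TCTAGA) start at positions 28, 95.
XbaI cuts after the first base of each site, so after positions 28, 95.
Circular molecule, 2 cuts → 2 fragments:
  29–95 → 67 bp
  96–136 then 1–28 → 41 + 28 = 69 bp
Sorted largest to smallest: 69, 67 bp.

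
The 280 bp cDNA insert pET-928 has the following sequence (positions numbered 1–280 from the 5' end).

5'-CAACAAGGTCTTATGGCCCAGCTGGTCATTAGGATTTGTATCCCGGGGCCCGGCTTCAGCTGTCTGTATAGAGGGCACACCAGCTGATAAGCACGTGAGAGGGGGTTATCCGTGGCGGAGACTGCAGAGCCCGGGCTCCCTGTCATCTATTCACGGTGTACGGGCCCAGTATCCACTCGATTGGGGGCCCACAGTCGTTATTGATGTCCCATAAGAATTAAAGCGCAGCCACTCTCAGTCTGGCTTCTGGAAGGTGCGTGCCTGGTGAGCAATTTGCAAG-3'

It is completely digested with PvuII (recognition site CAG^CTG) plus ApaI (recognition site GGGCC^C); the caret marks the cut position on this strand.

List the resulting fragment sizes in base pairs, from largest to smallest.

91, 83, 29, 24, 23, 21, 9 bp

PvuII sites (CAGCTG) start at positions 19, 57, 81.
PvuII cuts after base 3 of each site, so after positions 21, 59, 83.
ApaI sites (GGGCCC) start at positions 46, 162, 185.
ApaI cuts after base 5 of each site (before the last base), so after positions 50, 166, 189.
Combined cut positions: 21, 50, 59, 83, 166, 189.
Linear molecule, 6 cuts → 7 fragments:
  1–21 → 21 bp
  22–50 → 29 bp
  51–59 → 9 bp
  60–83 → 24 bp
  84–166 → 83 bp
  167–189 → 23 bp
  190–280 → 91 bp
Sorted largest to smallest: 91, 83, 29, 24, 23, 21, 9 bp.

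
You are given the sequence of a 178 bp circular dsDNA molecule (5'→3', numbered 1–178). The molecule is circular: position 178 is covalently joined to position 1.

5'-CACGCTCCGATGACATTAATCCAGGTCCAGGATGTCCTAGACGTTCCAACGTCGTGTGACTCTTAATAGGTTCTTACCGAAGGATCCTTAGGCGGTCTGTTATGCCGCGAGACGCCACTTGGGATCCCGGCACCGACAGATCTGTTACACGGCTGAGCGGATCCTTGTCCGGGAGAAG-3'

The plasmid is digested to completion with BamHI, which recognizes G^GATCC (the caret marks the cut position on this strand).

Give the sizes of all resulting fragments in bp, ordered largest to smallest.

BamHI sites (GGATCC) start at positions 82, 122, 159.
BamHI cuts after the first base of each site, so after positions 82, 122, 159.
Circular molecule, 3 cuts → 3 fragments:
  83–122 → 40 bp
  123–159 → 37 bp
  160–178 then 1–82 → 19 + 82 = 101 bp
Sorted largest to smallest: 101, 40, 37 bp.

101, 40, 37 bp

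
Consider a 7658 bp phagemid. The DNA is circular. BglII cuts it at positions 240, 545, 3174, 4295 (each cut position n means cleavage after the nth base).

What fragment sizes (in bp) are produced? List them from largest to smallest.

Circular molecule, 4 cuts → 4 fragments:
  545 − 240 = 305 bp
  3174 − 545 = 2629 bp
  4295 − 3174 = 1121 bp
  wrap: 7658 − 4295 + 240 = 3603 bp
Sorted largest to smallest: 3603, 2629, 1121, 305 bp.

3603, 2629, 1121, 305 bp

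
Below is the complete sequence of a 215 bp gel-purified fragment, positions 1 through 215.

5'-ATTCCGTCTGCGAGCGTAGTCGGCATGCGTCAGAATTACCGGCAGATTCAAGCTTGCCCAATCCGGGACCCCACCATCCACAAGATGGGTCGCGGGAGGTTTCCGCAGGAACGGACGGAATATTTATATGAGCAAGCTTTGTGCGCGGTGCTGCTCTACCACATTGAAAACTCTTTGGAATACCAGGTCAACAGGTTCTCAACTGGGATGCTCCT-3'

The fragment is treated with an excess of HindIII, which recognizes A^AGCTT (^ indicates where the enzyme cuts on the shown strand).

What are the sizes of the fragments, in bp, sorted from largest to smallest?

84, 81, 50 bp

HindIII sites (AAGCTT) start at positions 50, 134.
HindIII cuts after the first base of each site, so after positions 50, 134.
Linear molecule, 2 cuts → 3 fragments:
  1–50 → 50 bp
  51–134 → 84 bp
  135–215 → 81 bp
Sorted largest to smallest: 84, 81, 50 bp.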